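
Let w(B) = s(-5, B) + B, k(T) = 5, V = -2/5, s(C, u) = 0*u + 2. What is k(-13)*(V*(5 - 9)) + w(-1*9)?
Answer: 1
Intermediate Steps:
s(C, u) = 2 (s(C, u) = 0 + 2 = 2)
V = -⅖ (V = -2*⅕ = -⅖ ≈ -0.40000)
w(B) = 2 + B
k(-13)*(V*(5 - 9)) + w(-1*9) = 5*(-2*(5 - 9)/5) + (2 - 1*9) = 5*(-⅖*(-4)) + (2 - 9) = 5*(8/5) - 7 = 8 - 7 = 1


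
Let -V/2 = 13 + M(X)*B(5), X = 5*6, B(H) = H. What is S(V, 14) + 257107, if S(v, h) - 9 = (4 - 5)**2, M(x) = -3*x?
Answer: 257117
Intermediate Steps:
X = 30
V = 874 (V = -2*(13 - 3*30*5) = -2*(13 - 90*5) = -2*(13 - 450) = -2*(-437) = 874)
S(v, h) = 10 (S(v, h) = 9 + (4 - 5)**2 = 9 + (-1)**2 = 9 + 1 = 10)
S(V, 14) + 257107 = 10 + 257107 = 257117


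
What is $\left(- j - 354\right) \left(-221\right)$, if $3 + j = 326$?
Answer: $149617$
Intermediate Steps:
$j = 323$ ($j = -3 + 326 = 323$)
$\left(- j - 354\right) \left(-221\right) = \left(\left(-1\right) 323 - 354\right) \left(-221\right) = \left(-323 - 354\right) \left(-221\right) = \left(-677\right) \left(-221\right) = 149617$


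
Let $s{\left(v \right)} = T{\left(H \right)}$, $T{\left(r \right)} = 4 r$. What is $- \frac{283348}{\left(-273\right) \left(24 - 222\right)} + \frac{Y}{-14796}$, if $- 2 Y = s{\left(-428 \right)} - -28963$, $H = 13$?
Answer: $- \frac{9710053}{2278584} \approx -4.2614$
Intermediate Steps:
$s{\left(v \right)} = 52$ ($s{\left(v \right)} = 4 \cdot 13 = 52$)
$Y = - \frac{29015}{2}$ ($Y = - \frac{52 - -28963}{2} = - \frac{52 + 28963}{2} = \left(- \frac{1}{2}\right) 29015 = - \frac{29015}{2} \approx -14508.0$)
$- \frac{283348}{\left(-273\right) \left(24 - 222\right)} + \frac{Y}{-14796} = - \frac{283348}{\left(-273\right) \left(24 - 222\right)} - \frac{29015}{2 \left(-14796\right)} = - \frac{283348}{\left(-273\right) \left(-198\right)} - - \frac{29015}{29592} = - \frac{283348}{54054} + \frac{29015}{29592} = \left(-283348\right) \frac{1}{54054} + \frac{29015}{29592} = - \frac{10898}{2079} + \frac{29015}{29592} = - \frac{9710053}{2278584}$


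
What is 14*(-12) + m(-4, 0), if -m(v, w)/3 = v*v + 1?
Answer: -219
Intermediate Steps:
m(v, w) = -3 - 3*v² (m(v, w) = -3*(v*v + 1) = -3*(v² + 1) = -3*(1 + v²) = -3 - 3*v²)
14*(-12) + m(-4, 0) = 14*(-12) + (-3 - 3*(-4)²) = -168 + (-3 - 3*16) = -168 + (-3 - 48) = -168 - 51 = -219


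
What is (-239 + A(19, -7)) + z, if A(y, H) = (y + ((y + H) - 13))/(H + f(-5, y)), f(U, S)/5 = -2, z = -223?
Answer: -7872/17 ≈ -463.06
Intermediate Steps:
f(U, S) = -10 (f(U, S) = 5*(-2) = -10)
A(y, H) = (-13 + H + 2*y)/(-10 + H) (A(y, H) = (y + ((y + H) - 13))/(H - 10) = (y + ((H + y) - 13))/(-10 + H) = (y + (-13 + H + y))/(-10 + H) = (-13 + H + 2*y)/(-10 + H))
(-239 + A(19, -7)) + z = (-239 + (-13 - 7 + 2*19)/(-10 - 7)) - 223 = (-239 + (-13 - 7 + 38)/(-17)) - 223 = (-239 - 1/17*18) - 223 = (-239 - 18/17) - 223 = -4081/17 - 223 = -7872/17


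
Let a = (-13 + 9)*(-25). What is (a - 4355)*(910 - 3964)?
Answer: 12994770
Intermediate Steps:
a = 100 (a = -4*(-25) = 100)
(a - 4355)*(910 - 3964) = (100 - 4355)*(910 - 3964) = -4255*(-3054) = 12994770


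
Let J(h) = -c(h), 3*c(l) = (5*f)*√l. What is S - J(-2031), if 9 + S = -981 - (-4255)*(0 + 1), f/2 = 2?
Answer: 3265 + 20*I*√2031/3 ≈ 3265.0 + 300.44*I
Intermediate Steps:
f = 4 (f = 2*2 = 4)
c(l) = 20*√l/3 (c(l) = ((5*4)*√l)/3 = (20*√l)/3 = 20*√l/3)
J(h) = -20*√h/3
S = 3265 (S = -9 + (-981 - (-4255)*(0 + 1)) = -9 + (-981 - (-4255)) = -9 + (-981 - 851*(-5)) = -9 + (-981 + 4255) = -9 + 3274 = 3265)
S - J(-2031) = 3265 - (-20)*√(-2031)/3 = 3265 - (-20)*I*√2031/3 = 3265 + 20*I*√2031/3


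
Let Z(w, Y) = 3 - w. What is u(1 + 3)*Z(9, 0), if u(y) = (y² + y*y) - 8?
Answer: -144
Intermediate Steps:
u(y) = -8 + 2*y² (u(y) = (y² + y²) - 8 = 2*y² - 8 = -8 + 2*y²)
u(1 + 3)*Z(9, 0) = (-8 + 2*(1 + 3)²)*(3 - 1*9) = (-8 + 2*4²)*(3 - 9) = (-8 + 2*16)*(-6) = (-8 + 32)*(-6) = 24*(-6) = -144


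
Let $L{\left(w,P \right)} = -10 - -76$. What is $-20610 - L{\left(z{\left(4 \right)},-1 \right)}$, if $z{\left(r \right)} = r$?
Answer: $-20676$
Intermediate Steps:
$L{\left(w,P \right)} = 66$ ($L{\left(w,P \right)} = -10 + 76 = 66$)
$-20610 - L{\left(z{\left(4 \right)},-1 \right)} = -20610 - 66 = -20676$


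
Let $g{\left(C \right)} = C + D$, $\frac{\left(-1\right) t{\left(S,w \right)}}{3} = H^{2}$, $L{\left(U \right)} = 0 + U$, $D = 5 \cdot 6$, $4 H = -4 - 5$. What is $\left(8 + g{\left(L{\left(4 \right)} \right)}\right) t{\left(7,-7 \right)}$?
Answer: $- \frac{5103}{8} \approx -637.88$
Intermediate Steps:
$H = - \frac{9}{4}$ ($H = \frac{-4 - 5}{4} = \frac{1}{4} \left(-9\right) = - \frac{9}{4} \approx -2.25$)
$D = 30$
$L{\left(U \right)} = U$
$t{\left(S,w \right)} = - \frac{243}{16}$ ($t{\left(S,w \right)} = - 3 \left(- \frac{9}{4}\right)^{2} = \left(-3\right) \frac{81}{16} = - \frac{243}{16}$)
$g{\left(C \right)} = 30 + C$ ($g{\left(C \right)} = C + 30 = 30 + C$)
$\left(8 + g{\left(L{\left(4 \right)} \right)}\right) t{\left(7,-7 \right)} = \left(8 + \left(30 + 4\right)\right) \left(- \frac{243}{16}\right) = \left(8 + 34\right) \left(- \frac{243}{16}\right) = 42 \left(- \frac{243}{16}\right) = - \frac{5103}{8}$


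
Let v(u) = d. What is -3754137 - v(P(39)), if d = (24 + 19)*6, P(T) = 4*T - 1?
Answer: -3754395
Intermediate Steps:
P(T) = -1 + 4*T
d = 258 (d = 43*6 = 258)
v(u) = 258
-3754137 - v(P(39)) = -3754137 - 1*258 = -3754137 - 258 = -3754395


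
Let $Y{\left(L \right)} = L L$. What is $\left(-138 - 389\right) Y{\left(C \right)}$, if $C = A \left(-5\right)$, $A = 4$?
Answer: $-210800$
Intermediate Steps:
$C = -20$ ($C = 4 \left(-5\right) = -20$)
$Y{\left(L \right)} = L^{2}$
$\left(-138 - 389\right) Y{\left(C \right)} = \left(-138 - 389\right) \left(-20\right)^{2} = \left(-527\right) 400 = -210800$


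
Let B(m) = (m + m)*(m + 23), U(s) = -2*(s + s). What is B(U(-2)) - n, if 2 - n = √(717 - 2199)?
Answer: 494 + I*√1482 ≈ 494.0 + 38.497*I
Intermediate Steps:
n = 2 - I*√1482 (n = 2 - √(717 - 2199) = 2 - √(-1482) = 2 - I*√1482 ≈ 2.0 - 38.497*I)
U(s) = -4*s
B(m) = 2*m*(23 + m) (B(m) = (2*m)*(23 + m) = 2*m*(23 + m))
B(U(-2)) - n = 2*(-4*(-2))*(23 - 4*(-2)) - (2 - I*√1482) = 2*8*(23 + 8) + (-2 + I*√1482) = 2*8*31 + (-2 + I*√1482) = 496 + (-2 + I*√1482) = 494 + I*√1482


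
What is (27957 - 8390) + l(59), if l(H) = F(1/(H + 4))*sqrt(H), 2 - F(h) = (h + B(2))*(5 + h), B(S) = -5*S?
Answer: 19567 + 206702*sqrt(59)/3969 ≈ 19967.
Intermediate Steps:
F(h) = 2 - (-10 + h)*(5 + h) (F(h) = 2 - (h - 5*2)*(5 + h) = 2 - (h - 10)*(5 + h) = 2 - (-10 + h)*(5 + h))
l(H) = sqrt(H)*(52 - 1/(4 + H)**2 + 5/(4 + H)) (l(H) = (52 - (1/(H + 4))**2 + 5/(H + 4))*sqrt(H) = (52 - (1/(4 + H))**2 + 5/(4 + H))*sqrt(H) = (52 - 1/(4 + H)**2 + 5/(4 + H))*sqrt(H) = sqrt(H)*(52 - 1/(4 + H)**2 + 5/(4 + H)))
(27957 - 8390) + l(59) = (27957 - 8390) + sqrt(59)*(-4 - 1*59 + 5*(4 + 59)**2 + 52*(4 + 59)**3)/(4 + 59)**3 = 19567 + sqrt(59)*(-4 - 59 + 5*63**2 + 52*63**3)/63**3 = 19567 + sqrt(59)*(1/250047)*(-4 - 59 + 5*3969 + 52*250047) = 19567 + sqrt(59)*(1/250047)*(-4 - 59 + 19845 + 13002444) = 19567 + sqrt(59)*(1/250047)*13022226 = 19567 + 206702*sqrt(59)/3969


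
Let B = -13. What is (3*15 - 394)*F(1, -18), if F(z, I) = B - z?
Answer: 4886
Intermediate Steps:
F(z, I) = -13 - z
(3*15 - 394)*F(1, -18) = (3*15 - 394)*(-13 - 1*1) = (45 - 394)*(-13 - 1) = -349*(-14) = 4886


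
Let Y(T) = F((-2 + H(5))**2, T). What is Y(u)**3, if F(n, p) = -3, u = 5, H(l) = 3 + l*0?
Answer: -27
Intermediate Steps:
H(l) = 3 (H(l) = 3 + 0 = 3)
Y(T) = -3
Y(u)**3 = (-3)**3 = -27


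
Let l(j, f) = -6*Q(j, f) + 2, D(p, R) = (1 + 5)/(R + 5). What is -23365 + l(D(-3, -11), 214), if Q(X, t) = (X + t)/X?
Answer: -22085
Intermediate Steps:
D(p, R) = 6/(5 + R)
Q(X, t) = (X + t)/X
l(j, f) = 2 - 6*(f + j)/j (l(j, f) = -6*(j + f)/j + 2 = -6*(f + j)/j + 2 = 2 - 6*(f + j)/j)
-23365 + l(D(-3, -11), 214) = -23365 + (-4 - 6*214/6/(5 - 11)) = -23365 + (-4 - 6*214/6/(-6)) = -23365 + (-4 - 6*214/6*(-1/6)) = -23365 + (-4 - 6*214/(-1)) = -23365 + (-4 - 6*214*(-1)) = -23365 + (-4 + 1284) = -23365 + 1280 = -22085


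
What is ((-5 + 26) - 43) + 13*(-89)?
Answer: -1179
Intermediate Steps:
((-5 + 26) - 43) + 13*(-89) = (21 - 43) - 1157 = -22 - 1157 = -1179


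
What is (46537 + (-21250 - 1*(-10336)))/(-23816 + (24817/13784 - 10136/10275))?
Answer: -720758123400/481851298507 ≈ -1.4958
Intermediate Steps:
(46537 + (-21250 - 1*(-10336)))/(-23816 + (24817/13784 - 10136/10275)) = (46537 + (-21250 + 10336))/(-23816 + (24817*(1/13784) - 10136*1/10275)) = (46537 - 10914)/(-23816 + (24817/13784 - 10136/10275)) = 35623/(-23816 + 115280051/141630600) = 35623/(-3372959089549/141630600) = 35623*(-141630600/3372959089549) = -720758123400/481851298507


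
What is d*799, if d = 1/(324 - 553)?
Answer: -799/229 ≈ -3.4891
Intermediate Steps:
d = -1/229 (d = 1/(-229) = -1/229 ≈ -0.0043668)
d*799 = -1/229*799 = -799/229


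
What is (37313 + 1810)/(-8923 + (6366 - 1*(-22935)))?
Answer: 1701/886 ≈ 1.9199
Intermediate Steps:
(37313 + 1810)/(-8923 + (6366 - 1*(-22935))) = 39123/(-8923 + (6366 + 22935)) = 39123/(-8923 + 29301) = 39123/20378 = 39123*(1/20378) = 1701/886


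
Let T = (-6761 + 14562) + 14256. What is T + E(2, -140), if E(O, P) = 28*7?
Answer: 22253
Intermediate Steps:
E(O, P) = 196
T = 22057 (T = 7801 + 14256 = 22057)
T + E(2, -140) = 22057 + 196 = 22253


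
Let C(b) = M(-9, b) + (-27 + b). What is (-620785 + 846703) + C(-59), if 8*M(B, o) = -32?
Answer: 225828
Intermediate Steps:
M(B, o) = -4 (M(B, o) = (⅛)*(-32) = -4)
C(b) = -31 + b (C(b) = -4 + (-27 + b) = -31 + b)
(-620785 + 846703) + C(-59) = (-620785 + 846703) + (-31 - 59) = 225918 - 90 = 225828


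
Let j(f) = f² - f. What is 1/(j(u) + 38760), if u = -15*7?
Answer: 1/49890 ≈ 2.0044e-5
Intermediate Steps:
u = -105
1/(j(u) + 38760) = 1/(-105*(-1 - 105) + 38760) = 1/(-105*(-106) + 38760) = 1/(11130 + 38760) = 1/49890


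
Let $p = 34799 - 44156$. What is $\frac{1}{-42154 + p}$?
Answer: $- \frac{1}{51511} \approx -1.9413 \cdot 10^{-5}$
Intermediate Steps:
$p = -9357$
$\frac{1}{-42154 + p} = \frac{1}{-42154 - 9357} = \frac{1}{-51511} = - \frac{1}{51511}$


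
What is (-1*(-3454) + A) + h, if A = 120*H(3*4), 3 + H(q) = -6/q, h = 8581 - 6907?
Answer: 4708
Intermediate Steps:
h = 1674
H(q) = -3 - 6/q
A = -420 (A = 120*(-3 - 6/(3*4)) = 120*(-3 - 6/12) = 120*(-3 - 6*1/12) = 120*(-3 - ½) = 120*(-7/2) = -420)
(-1*(-3454) + A) + h = (-1*(-3454) - 420) + 1674 = (3454 - 420) + 1674 = 3034 + 1674 = 4708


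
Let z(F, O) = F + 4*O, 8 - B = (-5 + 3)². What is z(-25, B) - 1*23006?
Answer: -23015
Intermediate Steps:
B = 4 (B = 8 - (-5 + 3)² = 8 - 1*(-2)² = 8 - 1*4 = 8 - 4 = 4)
z(-25, B) - 1*23006 = (-25 + 4*4) - 1*23006 = (-25 + 16) - 23006 = -9 - 23006 = -23015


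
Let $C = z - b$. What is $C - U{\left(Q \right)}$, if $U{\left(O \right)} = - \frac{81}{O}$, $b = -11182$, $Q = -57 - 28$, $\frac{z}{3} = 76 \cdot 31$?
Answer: $\frac{1551169}{85} \approx 18249.0$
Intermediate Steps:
$z = 7068$ ($z = 3 \cdot 76 \cdot 31 = 3 \cdot 2356 = 7068$)
$Q = -85$
$C = 18250$ ($C = 7068 - -11182 = 7068 + 11182 = 18250$)
$C - U{\left(Q \right)} = 18250 - - \frac{81}{-85} = 18250 - \left(-81\right) \left(- \frac{1}{85}\right) = 18250 - \frac{81}{85} = \frac{1551169}{85}$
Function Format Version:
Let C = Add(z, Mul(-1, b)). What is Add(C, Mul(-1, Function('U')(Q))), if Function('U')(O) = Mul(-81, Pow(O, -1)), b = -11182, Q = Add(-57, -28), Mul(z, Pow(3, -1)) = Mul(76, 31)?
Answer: Rational(1551169, 85) ≈ 18249.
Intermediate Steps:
z = 7068 (z = Mul(3, Mul(76, 31)) = Mul(3, 2356) = 7068)
Q = -85
C = 18250 (C = Add(7068, Mul(-1, -11182)) = Add(7068, 11182) = 18250)
Add(C, Mul(-1, Function('U')(Q))) = Add(18250, Mul(-1, Mul(-81, Pow(-85, -1)))) = Add(18250, Mul(-1, Mul(-81, Rational(-1, 85)))) = Add(18250, Mul(-1, Rational(81, 85))) = Add(18250, Rational(-81, 85)) = Rational(1551169, 85)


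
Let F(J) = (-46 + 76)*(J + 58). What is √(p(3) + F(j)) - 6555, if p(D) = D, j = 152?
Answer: -6555 + √6303 ≈ -6475.6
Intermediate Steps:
F(J) = 1740 + 30*J (F(J) = 30*(58 + J) = 1740 + 30*J)
√(p(3) + F(j)) - 6555 = √(3 + (1740 + 30*152)) - 6555 = √(3 + (1740 + 4560)) - 6555 = √(3 + 6300) - 6555 = √6303 - 6555 = -6555 + √6303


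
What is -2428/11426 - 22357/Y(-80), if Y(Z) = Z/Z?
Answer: -127726755/5713 ≈ -22357.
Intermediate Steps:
Y(Z) = 1
-2428/11426 - 22357/Y(-80) = -2428/11426 - 22357/1 = -2428*1/11426 - 22357*1 = -1214/5713 - 22357 = -127726755/5713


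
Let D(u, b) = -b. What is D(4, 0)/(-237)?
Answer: 0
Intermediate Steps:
D(4, 0)/(-237) = (-1*0)/(-237) = -1/237*0 = 0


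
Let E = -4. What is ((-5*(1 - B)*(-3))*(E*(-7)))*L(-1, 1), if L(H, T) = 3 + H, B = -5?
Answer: 5040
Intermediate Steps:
((-5*(1 - B)*(-3))*(E*(-7)))*L(-1, 1) = ((-5*(1 - 1*(-5))*(-3))*(-4*(-7)))*(3 - 1) = ((-5*(1 + 5)*(-3))*28)*2 = ((-5*6*(-3))*28)*2 = (-30*(-3)*28)*2 = (90*28)*2 = 2520*2 = 5040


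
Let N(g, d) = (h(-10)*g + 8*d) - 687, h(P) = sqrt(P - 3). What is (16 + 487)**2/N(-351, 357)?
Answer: 60975169/700686 + 3289117*I*sqrt(13)/233562 ≈ 87.022 + 50.775*I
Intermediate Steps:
h(P) = sqrt(-3 + P)
N(g, d) = -687 + 8*d + I*g*sqrt(13) (N(g, d) = (sqrt(-3 - 10)*g + 8*d) - 687 = (sqrt(-13)*g + 8*d) - 687 = ((I*sqrt(13))*g + 8*d) - 687 = (I*g*sqrt(13) + 8*d) - 687 = (8*d + I*g*sqrt(13)) - 687 = -687 + 8*d + I*g*sqrt(13))
(16 + 487)**2/N(-351, 357) = (16 + 487)**2/(-687 + 8*357 + I*(-351)*sqrt(13)) = 503**2/(-687 + 2856 - 351*I*sqrt(13)) = 253009/(2169 - 351*I*sqrt(13))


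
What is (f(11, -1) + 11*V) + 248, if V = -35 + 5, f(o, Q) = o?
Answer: -71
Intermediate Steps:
V = -30
(f(11, -1) + 11*V) + 248 = (11 + 11*(-30)) + 248 = (11 - 330) + 248 = -319 + 248 = -71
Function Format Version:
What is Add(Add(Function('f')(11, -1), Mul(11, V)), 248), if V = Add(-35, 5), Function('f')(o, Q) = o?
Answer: -71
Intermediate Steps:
V = -30
Add(Add(Function('f')(11, -1), Mul(11, V)), 248) = Add(Add(11, Mul(11, -30)), 248) = Add(Add(11, -330), 248) = Add(-319, 248) = -71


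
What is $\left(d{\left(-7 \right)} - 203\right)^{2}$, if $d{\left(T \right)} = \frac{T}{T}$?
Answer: $40804$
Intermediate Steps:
$d{\left(T \right)} = 1$
$\left(d{\left(-7 \right)} - 203\right)^{2} = \left(1 - 203\right)^{2} = \left(-202\right)^{2} = 40804$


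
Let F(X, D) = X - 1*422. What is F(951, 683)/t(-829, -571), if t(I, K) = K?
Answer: -529/571 ≈ -0.92645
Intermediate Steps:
F(X, D) = -422 + X (F(X, D) = X - 422 = -422 + X)
F(951, 683)/t(-829, -571) = (-422 + 951)/(-571) = 529*(-1/571) = -529/571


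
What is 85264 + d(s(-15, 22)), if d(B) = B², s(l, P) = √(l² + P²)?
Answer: 85973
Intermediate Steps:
s(l, P) = √(P² + l²)
85264 + d(s(-15, 22)) = 85264 + (√(22² + (-15)²))² = 85264 + (√(484 + 225))² = 85264 + (√709)² = 85264 + 709 = 85973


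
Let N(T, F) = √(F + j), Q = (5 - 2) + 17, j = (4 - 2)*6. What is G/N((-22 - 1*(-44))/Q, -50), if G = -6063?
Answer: 6063*I*√38/38 ≈ 983.55*I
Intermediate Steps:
j = 12 (j = 2*6 = 12)
Q = 20 (Q = 3 + 17 = 20)
N(T, F) = √(12 + F) (N(T, F) = √(F + 12) = √(12 + F))
G/N((-22 - 1*(-44))/Q, -50) = -6063/√(12 - 50) = -6063*(-I*√38/38) = -(-6063)*I*√38/38 = 6063*I*√38/38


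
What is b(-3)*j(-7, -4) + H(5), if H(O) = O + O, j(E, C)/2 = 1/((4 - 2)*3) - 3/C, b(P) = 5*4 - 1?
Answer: 269/6 ≈ 44.833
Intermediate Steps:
b(P) = 19 (b(P) = 20 - 1 = 19)
j(E, C) = ⅓ - 6/C (j(E, C) = 2*(1/((4 - 2)*3) - 3/C) = 2*((⅓)/2 - 3/C) = 2*((½)*(⅓) - 3/C) = 2*(⅙ - 3/C) = ⅓ - 6/C)
H(O) = 2*O
b(-3)*j(-7, -4) + H(5) = 19*((⅓)*(-18 - 4)/(-4)) + 2*5 = 19*((⅓)*(-¼)*(-22)) + 10 = 19*(11/6) + 10 = 209/6 + 10 = 269/6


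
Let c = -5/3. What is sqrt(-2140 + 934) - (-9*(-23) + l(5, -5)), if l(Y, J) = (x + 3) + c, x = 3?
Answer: -634/3 + 3*I*sqrt(134) ≈ -211.33 + 34.728*I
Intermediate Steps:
c = -5/3 (c = -5*1/3 = -5/3 ≈ -1.6667)
l(Y, J) = 13/3 (l(Y, J) = (3 + 3) - 5/3 = 6 - 5/3 = 13/3)
sqrt(-2140 + 934) - (-9*(-23) + l(5, -5)) = sqrt(-2140 + 934) - (-9*(-23) + 13/3) = sqrt(-1206) - (207 + 13/3) = 3*I*sqrt(134) - 1*634/3 = 3*I*sqrt(134) - 634/3 = -634/3 + 3*I*sqrt(134)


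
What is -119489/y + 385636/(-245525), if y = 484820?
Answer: -882863601/485858900 ≈ -1.8171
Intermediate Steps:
-119489/y + 385636/(-245525) = -119489/484820 + 385636/(-245525) = -119489*1/484820 + 385636*(-1/245525) = -119489/484820 - 385636/245525 = -882863601/485858900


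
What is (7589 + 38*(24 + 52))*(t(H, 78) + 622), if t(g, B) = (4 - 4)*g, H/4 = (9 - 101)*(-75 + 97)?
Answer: 6516694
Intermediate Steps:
H = -8096 (H = 4*((9 - 101)*(-75 + 97)) = 4*(-92*22) = 4*(-2024) = -8096)
t(g, B) = 0 (t(g, B) = 0*g = 0)
(7589 + 38*(24 + 52))*(t(H, 78) + 622) = (7589 + 38*(24 + 52))*(0 + 622) = (7589 + 38*76)*622 = (7589 + 2888)*622 = 10477*622 = 6516694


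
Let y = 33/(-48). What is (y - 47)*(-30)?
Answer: 11445/8 ≈ 1430.6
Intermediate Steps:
y = -11/16 (y = 33*(-1/48) = -11/16 ≈ -0.68750)
(y - 47)*(-30) = (-11/16 - 47)*(-30) = -763/16*(-30) = 11445/8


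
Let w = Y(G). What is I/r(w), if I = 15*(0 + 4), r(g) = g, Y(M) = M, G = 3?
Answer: 20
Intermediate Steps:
w = 3
I = 60 (I = 15*4 = 60)
I/r(w) = 60/3 = 60*(1/3) = 20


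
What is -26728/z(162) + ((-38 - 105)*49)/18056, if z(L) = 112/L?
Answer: -4886381825/126392 ≈ -38661.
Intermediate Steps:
-26728/z(162) + ((-38 - 105)*49)/18056 = -26728/(112/162) + ((-38 - 105)*49)/18056 = -26728/(112*(1/162)) - 143*49*(1/18056) = -26728/56/81 - 7007*1/18056 = -26728*81/56 - 7007/18056 = -270621/7 - 7007/18056 = -4886381825/126392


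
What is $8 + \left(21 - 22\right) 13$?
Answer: $-5$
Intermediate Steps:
$8 + \left(21 - 22\right) 13 = 8 - 13 = -5$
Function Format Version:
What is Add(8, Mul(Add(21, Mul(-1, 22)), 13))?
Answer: -5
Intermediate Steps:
Add(8, Mul(Add(21, Mul(-1, 22)), 13)) = Add(8, Mul(Add(21, -22), 13)) = Add(8, Mul(-1, 13)) = Add(8, -13) = -5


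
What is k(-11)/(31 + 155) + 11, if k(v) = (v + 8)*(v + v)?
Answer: 352/31 ≈ 11.355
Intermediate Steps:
k(v) = 2*v*(8 + v) (k(v) = (8 + v)*(2*v) = 2*v*(8 + v))
k(-11)/(31 + 155) + 11 = (2*(-11)*(8 - 11))/(31 + 155) + 11 = (2*(-11)*(-3))/186 + 11 = 66*(1/186) + 11 = 11/31 + 11 = 352/31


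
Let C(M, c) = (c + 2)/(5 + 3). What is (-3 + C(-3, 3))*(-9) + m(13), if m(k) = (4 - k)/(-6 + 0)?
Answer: 183/8 ≈ 22.875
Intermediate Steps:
C(M, c) = ¼ + c/8 (C(M, c) = (2 + c)/8 = (2 + c)*(⅛) = ¼ + c/8)
m(k) = -⅔ + k/6 (m(k) = (4 - k)/(-6) = (4 - k)*(-⅙) = -⅔ + k/6)
(-3 + C(-3, 3))*(-9) + m(13) = (-3 + (¼ + (⅛)*3))*(-9) + (-⅔ + (⅙)*13) = (-3 + (¼ + 3/8))*(-9) + (-⅔ + 13/6) = (-3 + 5/8)*(-9) + 3/2 = -19/8*(-9) + 3/2 = 171/8 + 3/2 = 183/8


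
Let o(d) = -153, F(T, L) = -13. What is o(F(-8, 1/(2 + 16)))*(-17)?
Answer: 2601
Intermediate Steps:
o(F(-8, 1/(2 + 16)))*(-17) = -153*(-17) = 2601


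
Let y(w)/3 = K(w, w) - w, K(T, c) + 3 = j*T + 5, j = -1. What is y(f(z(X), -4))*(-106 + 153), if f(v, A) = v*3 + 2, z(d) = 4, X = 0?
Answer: -3666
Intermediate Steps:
f(v, A) = 2 + 3*v (f(v, A) = 3*v + 2 = 2 + 3*v)
K(T, c) = 2 - T (K(T, c) = -3 + (-T + 5) = -3 + (5 - T) = 2 - T)
y(w) = 6 - 6*w (y(w) = 3*((2 - w) - w) = 3*(2 - 2*w) = 6 - 6*w)
y(f(z(X), -4))*(-106 + 153) = (6 - 6*(2 + 3*4))*(-106 + 153) = (6 - 6*(2 + 12))*47 = (6 - 6*14)*47 = (6 - 84)*47 = -78*47 = -3666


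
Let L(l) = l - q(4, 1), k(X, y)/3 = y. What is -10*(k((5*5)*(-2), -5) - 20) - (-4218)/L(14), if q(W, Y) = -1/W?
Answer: 646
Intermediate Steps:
k(X, y) = 3*y
L(l) = ¼ + l (L(l) = l - (-1)/4 = l - 1*(-¼) = l + ¼ = ¼ + l)
-10*(k((5*5)*(-2), -5) - 20) - (-4218)/L(14) = -10*(3*(-5) - 20) - (-4218)/(¼ + 14) = -10*(-15 - 20) - (-4218)/57/4 = -10*(-35) - (-4218)*4/57 = 350 - 1*(-296) = 350 + 296 = 646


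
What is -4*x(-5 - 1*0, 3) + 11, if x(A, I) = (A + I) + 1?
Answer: 15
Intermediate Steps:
x(A, I) = 1 + A + I
-4*x(-5 - 1*0, 3) + 11 = -4*(1 + (-5 - 1*0) + 3) + 11 = -4*(1 + (-5 + 0) + 3) + 11 = -4*(1 - 5 + 3) + 11 = -4*(-1) + 11 = 4 + 11 = 15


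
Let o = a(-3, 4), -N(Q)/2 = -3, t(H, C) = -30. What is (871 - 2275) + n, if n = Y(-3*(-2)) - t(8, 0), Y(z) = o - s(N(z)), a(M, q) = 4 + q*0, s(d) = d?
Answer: -1376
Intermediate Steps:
N(Q) = 6 (N(Q) = -2*(-3) = 6)
a(M, q) = 4 (a(M, q) = 4 + 0 = 4)
o = 4
Y(z) = -2 (Y(z) = 4 - 1*6 = 4 - 6 = -2)
n = 28 (n = -2 - 1*(-30) = -2 + 30 = 28)
(871 - 2275) + n = (871 - 2275) + 28 = -1404 + 28 = -1376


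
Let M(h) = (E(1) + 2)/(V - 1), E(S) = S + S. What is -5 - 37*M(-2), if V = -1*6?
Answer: 113/7 ≈ 16.143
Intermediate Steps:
V = -6
E(S) = 2*S
M(h) = -4/7 (M(h) = (2*1 + 2)/(-6 - 1) = (2 + 2)/(-7) = 4*(-1/7) = -4/7)
-5 - 37*M(-2) = -5 - 37*(-4/7) = -5 + 148/7 = 113/7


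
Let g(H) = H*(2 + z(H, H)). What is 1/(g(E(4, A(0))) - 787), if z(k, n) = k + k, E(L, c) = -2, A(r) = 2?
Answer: -1/783 ≈ -0.0012771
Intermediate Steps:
z(k, n) = 2*k
g(H) = H*(2 + 2*H)
1/(g(E(4, A(0))) - 787) = 1/(2*(-2)*(1 - 2) - 787) = 1/(2*(-2)*(-1) - 787) = 1/(4 - 787) = 1/(-783) = -1/783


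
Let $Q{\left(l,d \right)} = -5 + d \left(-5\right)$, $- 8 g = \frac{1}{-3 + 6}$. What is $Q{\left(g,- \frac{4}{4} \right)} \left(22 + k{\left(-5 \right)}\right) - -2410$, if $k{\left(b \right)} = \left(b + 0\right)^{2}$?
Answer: $2410$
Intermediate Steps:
$g = - \frac{1}{24}$ ($g = - \frac{1}{8 \left(-3 + 6\right)} = - \frac{1}{8 \cdot 3} = \left(- \frac{1}{8}\right) \frac{1}{3} = - \frac{1}{24} \approx -0.041667$)
$k{\left(b \right)} = b^{2}$
$Q{\left(l,d \right)} = -5 - 5 d$
$Q{\left(g,- \frac{4}{4} \right)} \left(22 + k{\left(-5 \right)}\right) - -2410 = \left(-5 - 5 \left(- \frac{4}{4}\right)\right) \left(22 + \left(-5\right)^{2}\right) - -2410 = \left(-5 - 5 \left(\left(-4\right) \frac{1}{4}\right)\right) \left(22 + 25\right) + 2410 = \left(-5 - -5\right) 47 + 2410 = \left(-5 + 5\right) 47 + 2410 = 0 \cdot 47 + 2410 = 0 + 2410 = 2410$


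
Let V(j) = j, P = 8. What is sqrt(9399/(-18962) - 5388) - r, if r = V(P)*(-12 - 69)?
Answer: 648 + I*sqrt(1937473732110)/18962 ≈ 648.0 + 73.406*I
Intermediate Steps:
r = -648 (r = 8*(-12 - 69) = 8*(-81) = -648)
sqrt(9399/(-18962) - 5388) - r = sqrt(9399/(-18962) - 5388) - 1*(-648) = sqrt(9399*(-1/18962) - 5388) + 648 = sqrt(-9399/18962 - 5388) + 648 = sqrt(-102176655/18962) + 648 = I*sqrt(1937473732110)/18962 + 648 = 648 + I*sqrt(1937473732110)/18962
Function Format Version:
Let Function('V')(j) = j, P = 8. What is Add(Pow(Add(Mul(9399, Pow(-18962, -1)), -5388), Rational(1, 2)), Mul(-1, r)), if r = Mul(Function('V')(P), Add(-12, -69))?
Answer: Add(648, Mul(Rational(1, 18962), I, Pow(1937473732110, Rational(1, 2)))) ≈ Add(648.00, Mul(73.406, I))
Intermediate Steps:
r = -648 (r = Mul(8, Add(-12, -69)) = Mul(8, -81) = -648)
Add(Pow(Add(Mul(9399, Pow(-18962, -1)), -5388), Rational(1, 2)), Mul(-1, r)) = Add(Pow(Add(Mul(9399, Pow(-18962, -1)), -5388), Rational(1, 2)), Mul(-1, -648)) = Add(Pow(Add(Mul(9399, Rational(-1, 18962)), -5388), Rational(1, 2)), 648) = Add(Pow(Add(Rational(-9399, 18962), -5388), Rational(1, 2)), 648) = Add(Pow(Rational(-102176655, 18962), Rational(1, 2)), 648) = Add(Mul(Rational(1, 18962), I, Pow(1937473732110, Rational(1, 2))), 648) = Add(648, Mul(Rational(1, 18962), I, Pow(1937473732110, Rational(1, 2))))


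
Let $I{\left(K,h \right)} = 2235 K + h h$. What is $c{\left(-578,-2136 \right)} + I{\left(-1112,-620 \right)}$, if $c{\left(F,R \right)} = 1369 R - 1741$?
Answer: $-5026845$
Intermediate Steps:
$c{\left(F,R \right)} = -1741 + 1369 R$
$I{\left(K,h \right)} = h^{2} + 2235 K$ ($I{\left(K,h \right)} = 2235 K + h^{2} = h^{2} + 2235 K$)
$c{\left(-578,-2136 \right)} + I{\left(-1112,-620 \right)} = \left(-1741 + 1369 \left(-2136\right)\right) + \left(\left(-620\right)^{2} + 2235 \left(-1112\right)\right) = \left(-1741 - 2924184\right) + \left(384400 - 2485320\right) = -2925925 - 2100920 = -5026845$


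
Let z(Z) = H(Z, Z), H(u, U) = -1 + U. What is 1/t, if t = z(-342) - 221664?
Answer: -1/222007 ≈ -4.5044e-6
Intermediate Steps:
z(Z) = -1 + Z
t = -222007 (t = (-1 - 342) - 221664 = -343 - 221664 = -222007)
1/t = 1/(-222007) = -1/222007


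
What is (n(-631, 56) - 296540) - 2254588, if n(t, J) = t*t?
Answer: -2152967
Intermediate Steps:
n(t, J) = t**2
(n(-631, 56) - 296540) - 2254588 = ((-631)**2 - 296540) - 2254588 = (398161 - 296540) - 2254588 = 101621 - 2254588 = -2152967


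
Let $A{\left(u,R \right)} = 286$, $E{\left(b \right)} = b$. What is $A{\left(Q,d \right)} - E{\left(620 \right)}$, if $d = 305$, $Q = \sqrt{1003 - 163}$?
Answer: $-334$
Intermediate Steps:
$Q = 2 \sqrt{210}$ ($Q = \sqrt{840} = 2 \sqrt{210} \approx 28.983$)
$A{\left(Q,d \right)} - E{\left(620 \right)} = 286 - 620 = -334$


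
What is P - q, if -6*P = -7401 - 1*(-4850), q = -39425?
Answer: 239101/6 ≈ 39850.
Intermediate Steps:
P = 2551/6 (P = -(-7401 - 1*(-4850))/6 = -(-7401 + 4850)/6 = -⅙*(-2551) = 2551/6 ≈ 425.17)
P - q = 2551/6 - 1*(-39425) = 2551/6 + 39425 = 239101/6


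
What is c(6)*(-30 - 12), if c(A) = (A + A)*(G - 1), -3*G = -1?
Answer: 336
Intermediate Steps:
G = ⅓ (G = -⅓*(-1) = ⅓ ≈ 0.33333)
c(A) = -4*A/3 (c(A) = (A + A)*(⅓ - 1) = (2*A)*(-⅔) = -4*A/3)
c(6)*(-30 - 12) = (-4/3*6)*(-30 - 12) = -8*(-42) = 336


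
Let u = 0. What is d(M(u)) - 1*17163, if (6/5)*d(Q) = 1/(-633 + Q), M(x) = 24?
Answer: -62713607/3654 ≈ -17163.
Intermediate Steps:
d(Q) = 5/(6*(-633 + Q))
d(M(u)) - 1*17163 = 5/(6*(-633 + 24)) - 1*17163 = (⅚)/(-609) - 17163 = (⅚)*(-1/609) - 17163 = -5/3654 - 17163 = -62713607/3654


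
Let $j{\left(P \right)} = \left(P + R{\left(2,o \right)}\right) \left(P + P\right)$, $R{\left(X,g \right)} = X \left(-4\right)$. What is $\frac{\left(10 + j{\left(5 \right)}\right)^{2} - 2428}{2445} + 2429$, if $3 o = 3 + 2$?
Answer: $\frac{1978959}{815} \approx 2428.2$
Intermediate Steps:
$o = \frac{5}{3}$ ($o = \frac{3 + 2}{3} = \frac{1}{3} \cdot 5 = \frac{5}{3} \approx 1.6667$)
$R{\left(X,g \right)} = - 4 X$
$j{\left(P \right)} = 2 P \left(-8 + P\right)$ ($j{\left(P \right)} = \left(P - 8\right) \left(P + P\right) = \left(P - 8\right) 2 P = \left(-8 + P\right) 2 P = 2 P \left(-8 + P\right)$)
$\frac{\left(10 + j{\left(5 \right)}\right)^{2} - 2428}{2445} + 2429 = \frac{\left(10 + 2 \cdot 5 \left(-8 + 5\right)\right)^{2} - 2428}{2445} + 2429 = \left(\left(10 + 2 \cdot 5 \left(-3\right)\right)^{2} - 2428\right) \frac{1}{2445} + 2429 = \left(\left(10 - 30\right)^{2} - 2428\right) \frac{1}{2445} + 2429 = \left(\left(-20\right)^{2} - 2428\right) \frac{1}{2445} + 2429 = \left(400 - 2428\right) \frac{1}{2445} + 2429 = \left(-2028\right) \frac{1}{2445} + 2429 = - \frac{676}{815} + 2429 = \frac{1978959}{815}$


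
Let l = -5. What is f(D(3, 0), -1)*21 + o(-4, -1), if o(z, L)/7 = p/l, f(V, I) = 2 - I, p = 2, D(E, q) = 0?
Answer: 301/5 ≈ 60.200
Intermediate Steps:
o(z, L) = -14/5 (o(z, L) = 7*(2/(-5)) = 7*(2*(-⅕)) = 7*(-⅖) = -14/5)
f(D(3, 0), -1)*21 + o(-4, -1) = (2 - 1*(-1))*21 - 14/5 = (2 + 1)*21 - 14/5 = 3*21 - 14/5 = 63 - 14/5 = 301/5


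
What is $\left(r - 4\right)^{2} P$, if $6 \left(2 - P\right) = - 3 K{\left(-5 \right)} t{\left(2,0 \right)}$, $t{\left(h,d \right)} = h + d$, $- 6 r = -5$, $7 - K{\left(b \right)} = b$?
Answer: $\frac{2527}{18} \approx 140.39$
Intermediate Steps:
$K{\left(b \right)} = 7 - b$
$r = \frac{5}{6}$ ($r = \left(- \frac{1}{6}\right) \left(-5\right) = \frac{5}{6} \approx 0.83333$)
$t{\left(h,d \right)} = d + h$
$P = 14$ ($P = 2 - \frac{- 3 \left(7 - -5\right) \left(0 + 2\right)}{6} = 2 - \frac{- 3 \left(7 + 5\right) 2}{6} = 2 - \frac{\left(-3\right) 12 \cdot 2}{6} = 2 - \frac{\left(-36\right) 2}{6} = 2 - -12 = 2 + 12 = 14$)
$\left(r - 4\right)^{2} P = \left(\frac{5}{6} - 4\right)^{2} \cdot 14 = \left(- \frac{19}{6}\right)^{2} \cdot 14 = \frac{361}{36} \cdot 14 = \frac{2527}{18}$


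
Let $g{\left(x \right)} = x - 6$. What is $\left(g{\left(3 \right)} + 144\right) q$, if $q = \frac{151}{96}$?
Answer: $\frac{7097}{32} \approx 221.78$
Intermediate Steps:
$g{\left(x \right)} = -6 + x$ ($g{\left(x \right)} = x - 6 = -6 + x$)
$q = \frac{151}{96}$ ($q = 151 \cdot \frac{1}{96} = \frac{151}{96} \approx 1.5729$)
$\left(g{\left(3 \right)} + 144\right) q = \left(\left(-6 + 3\right) + 144\right) \frac{151}{96} = \left(-3 + 144\right) \frac{151}{96} = 141 \cdot \frac{151}{96} = \frac{7097}{32}$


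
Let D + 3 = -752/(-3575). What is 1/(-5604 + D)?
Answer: -3575/20044273 ≈ -0.00017836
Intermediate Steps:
D = -9973/3575 (D = -3 - 752/(-3575) = -3 - 752*(-1/3575) = -3 + 752/3575 = -9973/3575 ≈ -2.7896)
1/(-5604 + D) = 1/(-5604 - 9973/3575) = 1/(-20044273/3575) = -3575/20044273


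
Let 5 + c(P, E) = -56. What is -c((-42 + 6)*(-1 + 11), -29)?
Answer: 61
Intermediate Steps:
c(P, E) = -61 (c(P, E) = -5 - 56 = -61)
-c((-42 + 6)*(-1 + 11), -29) = -1*(-61) = 61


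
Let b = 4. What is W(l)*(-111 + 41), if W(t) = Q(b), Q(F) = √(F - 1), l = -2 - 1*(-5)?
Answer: -70*√3 ≈ -121.24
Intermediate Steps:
l = 3 (l = -2 + 5 = 3)
Q(F) = √(-1 + F)
W(t) = √3 (W(t) = √(-1 + 4) = √3)
W(l)*(-111 + 41) = √3*(-111 + 41) = √3*(-70) = -70*√3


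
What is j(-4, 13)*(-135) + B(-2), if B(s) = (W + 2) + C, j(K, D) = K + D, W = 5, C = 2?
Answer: -1206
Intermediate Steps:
j(K, D) = D + K
B(s) = 9 (B(s) = (5 + 2) + 2 = 7 + 2 = 9)
j(-4, 13)*(-135) + B(-2) = (13 - 4)*(-135) + 9 = 9*(-135) + 9 = -1215 + 9 = -1206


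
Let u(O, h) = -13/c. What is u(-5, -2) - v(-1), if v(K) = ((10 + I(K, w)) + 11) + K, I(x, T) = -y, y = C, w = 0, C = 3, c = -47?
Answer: -786/47 ≈ -16.723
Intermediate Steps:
u(O, h) = 13/47 (u(O, h) = -13/(-47) = -13*(-1/47) = 13/47)
y = 3
I(x, T) = -3 (I(x, T) = -1*3 = -3)
v(K) = 18 + K (v(K) = ((10 - 3) + 11) + K = (7 + 11) + K = 18 + K)
u(-5, -2) - v(-1) = 13/47 - (18 - 1) = 13/47 - 1*17 = 13/47 - 17 = -786/47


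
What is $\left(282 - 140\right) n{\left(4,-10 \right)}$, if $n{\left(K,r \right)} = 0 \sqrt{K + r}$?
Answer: $0$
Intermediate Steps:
$n{\left(K,r \right)} = 0$
$\left(282 - 140\right) n{\left(4,-10 \right)} = \left(282 - 140\right) 0 = 142 \cdot 0 = 0$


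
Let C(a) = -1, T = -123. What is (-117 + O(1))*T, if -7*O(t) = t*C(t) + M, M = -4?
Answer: 100122/7 ≈ 14303.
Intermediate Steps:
O(t) = 4/7 + t/7 (O(t) = -(t*(-1) - 4)/7 = -(-t - 4)/7 = -(-4 - t)/7 = 4/7 + t/7)
(-117 + O(1))*T = (-117 + (4/7 + (⅐)*1))*(-123) = (-117 + (4/7 + ⅐))*(-123) = (-117 + 5/7)*(-123) = -814/7*(-123) = 100122/7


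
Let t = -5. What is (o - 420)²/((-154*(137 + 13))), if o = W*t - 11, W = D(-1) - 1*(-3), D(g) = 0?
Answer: -49729/5775 ≈ -8.6111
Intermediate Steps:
W = 3 (W = 0 - 1*(-3) = 0 + 3 = 3)
o = -26 (o = 3*(-5) - 11 = -15 - 11 = -26)
(o - 420)²/((-154*(137 + 13))) = (-26 - 420)²/((-154*(137 + 13))) = (-446)²/((-154*150)) = 198916/(-23100) = 198916*(-1/23100) = -49729/5775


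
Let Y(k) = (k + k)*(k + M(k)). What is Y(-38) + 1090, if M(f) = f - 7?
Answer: 7398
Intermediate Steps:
M(f) = -7 + f
Y(k) = 2*k*(-7 + 2*k) (Y(k) = (k + k)*(k + (-7 + k)) = (2*k)*(-7 + 2*k) = 2*k*(-7 + 2*k))
Y(-38) + 1090 = 2*(-38)*(-7 + 2*(-38)) + 1090 = 2*(-38)*(-7 - 76) + 1090 = 2*(-38)*(-83) + 1090 = 6308 + 1090 = 7398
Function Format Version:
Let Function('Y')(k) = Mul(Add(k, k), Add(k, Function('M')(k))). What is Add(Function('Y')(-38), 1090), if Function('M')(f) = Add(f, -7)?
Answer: 7398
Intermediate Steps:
Function('M')(f) = Add(-7, f)
Function('Y')(k) = Mul(2, k, Add(-7, Mul(2, k))) (Function('Y')(k) = Mul(Add(k, k), Add(k, Add(-7, k))) = Mul(Mul(2, k), Add(-7, Mul(2, k))) = Mul(2, k, Add(-7, Mul(2, k))))
Add(Function('Y')(-38), 1090) = Add(Mul(2, -38, Add(-7, Mul(2, -38))), 1090) = Add(Mul(2, -38, Add(-7, -76)), 1090) = Add(Mul(2, -38, -83), 1090) = Add(6308, 1090) = 7398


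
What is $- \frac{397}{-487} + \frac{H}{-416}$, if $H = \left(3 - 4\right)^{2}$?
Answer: $\frac{164665}{202592} \approx 0.81279$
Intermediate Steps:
$H = 1$ ($H = \left(-1\right)^{2} = 1$)
$- \frac{397}{-487} + \frac{H}{-416} = - \frac{397}{-487} + 1 \frac{1}{-416} = \left(-397\right) \left(- \frac{1}{487}\right) + 1 \left(- \frac{1}{416}\right) = \frac{397}{487} - \frac{1}{416} = \frac{164665}{202592}$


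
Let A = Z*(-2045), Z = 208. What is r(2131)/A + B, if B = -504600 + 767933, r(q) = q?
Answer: 112011322749/425360 ≈ 2.6333e+5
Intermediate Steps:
A = -425360 (A = 208*(-2045) = -425360)
B = 263333
r(2131)/A + B = 2131/(-425360) + 263333 = 2131*(-1/425360) + 263333 = -2131/425360 + 263333 = 112011322749/425360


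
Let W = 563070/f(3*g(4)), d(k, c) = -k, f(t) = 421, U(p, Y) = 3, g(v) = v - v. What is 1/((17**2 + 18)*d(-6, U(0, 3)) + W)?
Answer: 421/1338552 ≈ 0.00031452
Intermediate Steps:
g(v) = 0
W = 563070/421 ≈ 1337.5
1/((17**2 + 18)*d(-6, U(0, 3)) + W) = 1/((17**2 + 18)*(-1*(-6)) + 563070/421) = 1/((289 + 18)*6 + 563070/421) = 1/(307*6 + 563070/421) = 1/(1842 + 563070/421) = 1/(1338552/421) = 421/1338552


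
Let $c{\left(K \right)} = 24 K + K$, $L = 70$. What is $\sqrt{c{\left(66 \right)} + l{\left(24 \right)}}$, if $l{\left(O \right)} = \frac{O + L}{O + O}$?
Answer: $\frac{\sqrt{237882}}{12} \approx 40.644$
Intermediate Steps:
$c{\left(K \right)} = 25 K$
$l{\left(O \right)} = \frac{70 + O}{2 O}$ ($l{\left(O \right)} = \frac{O + 70}{O + O} = \frac{70 + O}{2 O}$)
$\sqrt{c{\left(66 \right)} + l{\left(24 \right)}} = \sqrt{25 \cdot 66 + \frac{70 + 24}{2 \cdot 24}} = \sqrt{1650 + \frac{1}{2} \cdot \frac{1}{24} \cdot 94} = \sqrt{1650 + \frac{47}{24}} = \sqrt{\frac{39647}{24}} = \frac{\sqrt{237882}}{12}$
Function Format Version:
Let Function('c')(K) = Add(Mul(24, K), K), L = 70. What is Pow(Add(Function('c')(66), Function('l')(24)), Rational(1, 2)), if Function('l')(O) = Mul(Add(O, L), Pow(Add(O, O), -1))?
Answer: Mul(Rational(1, 12), Pow(237882, Rational(1, 2))) ≈ 40.644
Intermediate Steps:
Function('c')(K) = Mul(25, K)
Function('l')(O) = Mul(Rational(1, 2), Pow(O, -1), Add(70, O)) (Function('l')(O) = Mul(Add(O, 70), Pow(Add(O, O), -1)) = Mul(Add(70, O), Pow(Mul(2, O), -1)) = Mul(Add(70, O), Mul(Rational(1, 2), Pow(O, -1))) = Mul(Rational(1, 2), Pow(O, -1), Add(70, O)))
Pow(Add(Function('c')(66), Function('l')(24)), Rational(1, 2)) = Pow(Add(Mul(25, 66), Mul(Rational(1, 2), Pow(24, -1), Add(70, 24))), Rational(1, 2)) = Pow(Add(1650, Mul(Rational(1, 2), Rational(1, 24), 94)), Rational(1, 2)) = Pow(Add(1650, Rational(47, 24)), Rational(1, 2)) = Pow(Rational(39647, 24), Rational(1, 2)) = Mul(Rational(1, 12), Pow(237882, Rational(1, 2)))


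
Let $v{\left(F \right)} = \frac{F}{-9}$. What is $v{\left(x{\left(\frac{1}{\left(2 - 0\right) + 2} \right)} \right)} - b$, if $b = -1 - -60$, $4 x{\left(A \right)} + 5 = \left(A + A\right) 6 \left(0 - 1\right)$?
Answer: $- \frac{529}{9} \approx -58.778$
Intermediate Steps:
$x{\left(A \right)} = - \frac{5}{4} - 3 A$ ($x{\left(A \right)} = - \frac{5}{4} + \frac{\left(A + A\right) 6 \left(0 - 1\right)}{4} = - \frac{5}{4} + \frac{2 A 6 \left(-1\right)}{4} = - \frac{5}{4} + \frac{12 A \left(-1\right)}{4} = - \frac{5}{4} + \frac{\left(-12\right) A}{4} = - \frac{5}{4} - 3 A$)
$v{\left(F \right)} = - \frac{F}{9}$ ($v{\left(F \right)} = F \left(- \frac{1}{9}\right) = - \frac{F}{9}$)
$b = 59$ ($b = -1 + 60 = 59$)
$v{\left(x{\left(\frac{1}{\left(2 - 0\right) + 2} \right)} \right)} - b = - \frac{- \frac{5}{4} - \frac{3}{\left(2 - 0\right) + 2}}{9} - 59 = - \frac{- \frac{5}{4} - \frac{3}{\left(2 + 0\right) + 2}}{9} - 59 = - \frac{- \frac{5}{4} - \frac{3}{2 + 2}}{9} - 59 = - \frac{- \frac{5}{4} - \frac{3}{4}}{9} - 59 = \left(- \frac{1}{9}\right) \left(-2\right) - 59 = \frac{2}{9} - 59 = - \frac{529}{9}$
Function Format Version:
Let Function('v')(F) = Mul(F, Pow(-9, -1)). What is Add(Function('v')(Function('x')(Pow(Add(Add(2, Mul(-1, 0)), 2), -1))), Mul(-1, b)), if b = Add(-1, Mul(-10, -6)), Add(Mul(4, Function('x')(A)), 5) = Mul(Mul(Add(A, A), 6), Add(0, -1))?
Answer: Rational(-529, 9) ≈ -58.778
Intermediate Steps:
Function('x')(A) = Add(Rational(-5, 4), Mul(-3, A)) (Function('x')(A) = Add(Rational(-5, 4), Mul(Rational(1, 4), Mul(Mul(Add(A, A), 6), Add(0, -1)))) = Add(Rational(-5, 4), Mul(Rational(1, 4), Mul(Mul(Mul(2, A), 6), -1))) = Add(Rational(-5, 4), Mul(Rational(1, 4), Mul(Mul(12, A), -1))) = Add(Rational(-5, 4), Mul(Rational(1, 4), Mul(-12, A))) = Add(Rational(-5, 4), Mul(-3, A)))
Function('v')(F) = Mul(Rational(-1, 9), F) (Function('v')(F) = Mul(F, Rational(-1, 9)) = Mul(Rational(-1, 9), F))
b = 59 (b = Add(-1, 60) = 59)
Add(Function('v')(Function('x')(Pow(Add(Add(2, Mul(-1, 0)), 2), -1))), Mul(-1, b)) = Add(Mul(Rational(-1, 9), Add(Rational(-5, 4), Mul(-3, Pow(Add(Add(2, Mul(-1, 0)), 2), -1)))), Mul(-1, 59)) = Add(Mul(Rational(-1, 9), Add(Rational(-5, 4), Mul(-3, Pow(Add(Add(2, 0), 2), -1)))), -59) = Add(Mul(Rational(-1, 9), Add(Rational(-5, 4), Mul(-3, Pow(Add(2, 2), -1)))), -59) = Add(Mul(Rational(-1, 9), Add(Rational(-5, 4), Mul(-3, Pow(4, -1)))), -59) = Add(Mul(Rational(-1, 9), Add(Rational(-5, 4), Mul(-3, Rational(1, 4)))), -59) = Add(Mul(Rational(-1, 9), Add(Rational(-5, 4), Rational(-3, 4))), -59) = Add(Mul(Rational(-1, 9), -2), -59) = Add(Rational(2, 9), -59) = Rational(-529, 9)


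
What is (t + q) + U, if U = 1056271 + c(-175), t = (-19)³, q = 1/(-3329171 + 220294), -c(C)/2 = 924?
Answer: 3256747625627/3108877 ≈ 1.0476e+6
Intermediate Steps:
c(C) = -1848 (c(C) = -2*924 = -1848)
q = -1/3108877 (q = 1/(-3108877) = -1/3108877 ≈ -3.2166e-7)
t = -6859
U = 1054423 (U = 1056271 - 1848 = 1054423)
(t + q) + U = (-6859 - 1/3108877) + 1054423 = -21323787344/3108877 + 1054423 = 3256747625627/3108877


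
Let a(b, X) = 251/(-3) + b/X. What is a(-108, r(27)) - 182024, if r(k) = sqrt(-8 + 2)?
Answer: -546323/3 + 18*I*sqrt(6) ≈ -1.8211e+5 + 44.091*I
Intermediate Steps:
r(k) = I*sqrt(6) (r(k) = sqrt(-6) = I*sqrt(6))
a(b, X) = -251/3 + b/X (a(b, X) = 251*(-1/3) + b/X = -251/3 + b/X)
a(-108, r(27)) - 182024 = (-251/3 - 108*(-I*sqrt(6)/6)) - 182024 = (-251/3 - (-18)*I*sqrt(6)) - 182024 = (-251/3 + 18*I*sqrt(6)) - 182024 = -546323/3 + 18*I*sqrt(6)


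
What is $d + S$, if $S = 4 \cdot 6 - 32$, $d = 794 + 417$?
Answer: $1203$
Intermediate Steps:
$d = 1211$
$S = -8$ ($S = 24 - 32 = -8$)
$d + S = 1211 - 8 = 1203$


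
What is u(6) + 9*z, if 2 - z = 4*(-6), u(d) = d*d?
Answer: 270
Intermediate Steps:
u(d) = d²
z = 26 (z = 2 - 4*(-6) = 2 - 1*(-24) = 2 + 24 = 26)
u(6) + 9*z = 6² + 9*26 = 36 + 234 = 270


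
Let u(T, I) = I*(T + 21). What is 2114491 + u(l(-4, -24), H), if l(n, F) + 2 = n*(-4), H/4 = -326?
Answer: 2068851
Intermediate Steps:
H = -1304 (H = 4*(-326) = -1304)
l(n, F) = -2 - 4*n (l(n, F) = -2 + n*(-4) = -2 - 4*n)
u(T, I) = I*(21 + T)
2114491 + u(l(-4, -24), H) = 2114491 - 1304*(21 + (-2 - 4*(-4))) = 2114491 - 1304*(21 + (-2 + 16)) = 2114491 - 1304*(21 + 14) = 2114491 - 1304*35 = 2114491 - 45640 = 2068851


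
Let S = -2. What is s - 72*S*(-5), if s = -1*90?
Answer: -810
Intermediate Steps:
s = -90
s - 72*S*(-5) = -90 - (-144)*(-5) = -90 - 72*10 = -90 - 720 = -810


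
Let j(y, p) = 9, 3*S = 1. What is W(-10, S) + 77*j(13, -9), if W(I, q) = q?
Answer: 2080/3 ≈ 693.33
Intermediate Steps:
S = ⅓ (S = (⅓)*1 = ⅓ ≈ 0.33333)
W(-10, S) + 77*j(13, -9) = ⅓ + 77*9 = ⅓ + 693 = 2080/3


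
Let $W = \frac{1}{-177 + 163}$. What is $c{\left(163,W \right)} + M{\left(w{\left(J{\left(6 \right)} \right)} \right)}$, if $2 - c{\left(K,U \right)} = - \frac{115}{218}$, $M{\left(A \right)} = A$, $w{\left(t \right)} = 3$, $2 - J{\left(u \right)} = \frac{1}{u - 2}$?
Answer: $\frac{1205}{218} \approx 5.5275$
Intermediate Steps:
$J{\left(u \right)} = 2 - \frac{1}{-2 + u}$ ($J{\left(u \right)} = 2 - \frac{1}{u - 2} = 2 - \frac{1}{-2 + u}$)
$W = - \frac{1}{14}$ ($W = \frac{1}{-14} = - \frac{1}{14} \approx -0.071429$)
$c{\left(K,U \right)} = \frac{551}{218}$ ($c{\left(K,U \right)} = 2 - - \frac{115}{218} = 2 + \frac{115}{218} = \frac{551}{218}$)
$c{\left(163,W \right)} + M{\left(w{\left(J{\left(6 \right)} \right)} \right)} = \frac{551}{218} + 3 = \frac{1205}{218}$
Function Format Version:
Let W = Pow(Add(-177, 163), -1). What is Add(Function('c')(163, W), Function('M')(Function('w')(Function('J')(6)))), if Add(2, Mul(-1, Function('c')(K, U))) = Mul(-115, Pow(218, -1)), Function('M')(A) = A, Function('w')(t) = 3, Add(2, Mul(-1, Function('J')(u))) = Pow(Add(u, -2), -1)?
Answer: Rational(1205, 218) ≈ 5.5275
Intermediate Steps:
Function('J')(u) = Add(2, Mul(-1, Pow(Add(-2, u), -1))) (Function('J')(u) = Add(2, Mul(-1, Pow(Add(u, -2), -1))) = Add(2, Mul(-1, Pow(Add(-2, u), -1))))
W = Rational(-1, 14) (W = Pow(-14, -1) = Rational(-1, 14) ≈ -0.071429)
Function('c')(K, U) = Rational(551, 218) (Function('c')(K, U) = Add(2, Mul(-1, Mul(-115, Pow(218, -1)))) = Add(2, Mul(-1, Mul(-115, Rational(1, 218)))) = Add(2, Mul(-1, Rational(-115, 218))) = Add(2, Rational(115, 218)) = Rational(551, 218))
Add(Function('c')(163, W), Function('M')(Function('w')(Function('J')(6)))) = Add(Rational(551, 218), 3) = Rational(1205, 218)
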